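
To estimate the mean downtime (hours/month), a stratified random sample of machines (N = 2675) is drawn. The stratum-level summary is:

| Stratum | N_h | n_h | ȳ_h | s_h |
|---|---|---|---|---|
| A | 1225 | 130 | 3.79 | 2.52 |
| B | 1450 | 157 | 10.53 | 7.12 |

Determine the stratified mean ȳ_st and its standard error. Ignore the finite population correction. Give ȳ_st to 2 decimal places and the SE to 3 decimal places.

ȳ_st ≈ 7.44, SE ≈ 0.324

ȳ_st = Σ W_h ȳ_h = (1225·3.79 + 1450·10.53)/2675 = 7.44346
V̂(ȳ_st) = Σ W_h² s_h²/n_h, with W_h = N_h/N and N = 2675:
  stratum A: (1225/2675)²·2.52²/130 = 0.0102443
  stratum B: (1450/2675)²·7.12²/157 = 0.0948743
V̂(ȳ_st) = 0.105119
SE(ȳ_st) = √0.105119 = 0.32422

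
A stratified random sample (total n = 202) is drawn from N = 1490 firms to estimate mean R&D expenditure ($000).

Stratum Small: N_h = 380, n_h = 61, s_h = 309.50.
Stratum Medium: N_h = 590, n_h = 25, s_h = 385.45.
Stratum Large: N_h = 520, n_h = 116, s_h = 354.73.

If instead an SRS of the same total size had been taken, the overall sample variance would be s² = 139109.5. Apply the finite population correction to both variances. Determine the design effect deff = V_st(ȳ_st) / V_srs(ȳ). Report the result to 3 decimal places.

V̂(ȳ_st) = Σ W_h² (1 − n_h/N_h) s_h²/n_h, with W_h = N_h/N and N = 1490:
  stratum Small: (380/1490)²·(1 − 61/380)·309.50²/61 = 85.7419
  stratum Medium: (590/1490)²·(1 − 25/590)·385.45²/25 = 892.327
  stratum Large: (520/1490)²·(1 − 116/520)·354.73²/116 = 102.648
V_st = 1080.72
V_srs = (1 − 202/1490)·139109.5/202 = 595.299
deff = V_st / V_srs = 1080.72/595.299 = 1.8154

deff ≈ 1.815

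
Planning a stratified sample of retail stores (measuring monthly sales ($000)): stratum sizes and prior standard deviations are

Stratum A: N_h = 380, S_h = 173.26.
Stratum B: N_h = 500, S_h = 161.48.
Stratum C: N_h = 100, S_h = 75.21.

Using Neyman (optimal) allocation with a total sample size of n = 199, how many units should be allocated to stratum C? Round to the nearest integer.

10

Neyman allocation: n_h = n · N_h S_h / Σ N_i S_i, with n = 199.
  stratum A: N_h·S_h = 380·173.26 = 65838.80
  stratum B: N_h·S_h = 500·161.48 = 80740.00
  stratum C: N_h·S_h = 100·75.21 = 7521.00
Σ N_h S_h = 154099.80
n for stratum C = 199·7521.00/154099.80 = 9.712 → 10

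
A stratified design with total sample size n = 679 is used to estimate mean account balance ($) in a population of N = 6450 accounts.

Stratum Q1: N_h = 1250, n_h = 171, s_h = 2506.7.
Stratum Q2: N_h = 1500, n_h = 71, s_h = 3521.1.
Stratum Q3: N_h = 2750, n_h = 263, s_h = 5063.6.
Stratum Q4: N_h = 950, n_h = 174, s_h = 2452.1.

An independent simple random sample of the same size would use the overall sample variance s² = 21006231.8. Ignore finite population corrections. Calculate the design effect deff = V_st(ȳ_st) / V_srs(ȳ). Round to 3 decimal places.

deff ≈ 0.947

V̂(ȳ_st) = Σ W_h² s_h²/n_h, with W_h = N_h/N and N = 6450:
  stratum Q1: (1250/6450)²·2506.7²/171 = 1380.1
  stratum Q2: (1500/6450)²·3521.1²/71 = 9444.12
  stratum Q3: (2750/6450)²·5063.6²/263 = 17721.8
  stratum Q4: (950/6450)²·2452.1²/174 = 749.644
V_st = 29295.7
V_srs = s²/n = 21006231.8/679 = 30937
deff = V_st / V_srs = 29295.7/30937 = 0.9469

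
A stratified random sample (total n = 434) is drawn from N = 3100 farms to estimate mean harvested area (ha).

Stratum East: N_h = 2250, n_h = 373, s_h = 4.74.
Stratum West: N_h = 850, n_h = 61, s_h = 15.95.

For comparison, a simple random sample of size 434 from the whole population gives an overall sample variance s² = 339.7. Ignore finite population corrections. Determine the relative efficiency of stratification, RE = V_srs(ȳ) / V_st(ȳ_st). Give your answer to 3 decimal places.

V̂(ȳ_st) = Σ W_h² s_h²/n_h, with W_h = N_h/N and N = 3100:
  stratum East: (2250/3100)²·4.74²/373 = 0.0317314
  stratum West: (850/3100)²·15.95²/61 = 0.313549
V_st = 0.345281
V_srs = s²/n = 339.7/434 = 0.782719
Relative efficiency = V_srs / V_st = 0.782719/0.345281 = 2.2669

RE ≈ 2.267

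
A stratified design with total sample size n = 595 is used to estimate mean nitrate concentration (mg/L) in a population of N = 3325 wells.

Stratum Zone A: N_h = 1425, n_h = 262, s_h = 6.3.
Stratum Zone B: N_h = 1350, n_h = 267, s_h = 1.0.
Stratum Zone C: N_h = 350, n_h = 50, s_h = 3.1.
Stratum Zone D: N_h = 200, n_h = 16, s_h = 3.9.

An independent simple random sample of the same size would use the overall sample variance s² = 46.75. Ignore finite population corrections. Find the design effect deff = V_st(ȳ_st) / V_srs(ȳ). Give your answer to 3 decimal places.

deff ≈ 0.433

V̂(ȳ_st) = Σ W_h² s_h²/n_h, with W_h = N_h/N and N = 3325:
  stratum Zone A: (1425/3325)²·6.3²/262 = 0.0278244
  stratum Zone B: (1350/3325)²·1.0²/267 = 0.000617409
  stratum Zone C: (350/3325)²·3.1²/50 = 0.00212964
  stratum Zone D: (200/3325)²·3.9²/16 = 0.00343943
V_st = 0.0340109
V_srs = s²/n = 46.75/595 = 0.0785714
deff = V_st / V_srs = 0.0340109/0.0785714 = 0.4329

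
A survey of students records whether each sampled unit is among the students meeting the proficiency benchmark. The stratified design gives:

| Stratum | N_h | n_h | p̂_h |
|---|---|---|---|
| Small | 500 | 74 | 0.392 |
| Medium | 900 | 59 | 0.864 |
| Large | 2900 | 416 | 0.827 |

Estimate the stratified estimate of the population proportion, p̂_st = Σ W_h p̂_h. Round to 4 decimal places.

N = 4300; stratum weights W_h = N_h/N.
p̂_st = Σ W_h p̂_h = (500·0.392 + 900·0.864 + 2900·0.827)/4300 = 0.78416

p̂_st ≈ 0.7842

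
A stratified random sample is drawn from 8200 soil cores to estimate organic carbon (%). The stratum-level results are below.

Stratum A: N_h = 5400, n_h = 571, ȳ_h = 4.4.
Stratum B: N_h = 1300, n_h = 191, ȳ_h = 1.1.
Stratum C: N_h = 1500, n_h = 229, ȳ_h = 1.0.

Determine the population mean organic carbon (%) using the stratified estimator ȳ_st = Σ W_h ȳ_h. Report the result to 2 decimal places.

N = Σ N_h = 8200. Stratum weights W_h = N_h/N.
ȳ_st = (5400·4.4 + 1300·1.1 + 1500·1.0) / 8200 = 3.2549

ȳ_st ≈ 3.25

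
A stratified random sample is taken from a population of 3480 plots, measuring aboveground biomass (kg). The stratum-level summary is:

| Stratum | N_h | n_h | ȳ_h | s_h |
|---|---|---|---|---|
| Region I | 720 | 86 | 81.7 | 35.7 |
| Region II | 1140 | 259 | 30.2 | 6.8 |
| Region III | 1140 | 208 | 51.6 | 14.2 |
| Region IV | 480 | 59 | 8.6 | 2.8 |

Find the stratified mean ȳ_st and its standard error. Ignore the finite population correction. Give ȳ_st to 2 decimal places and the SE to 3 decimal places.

ȳ_st ≈ 44.89, SE ≈ 0.872

ȳ_st = Σ W_h ȳ_h = (720·81.7 + 1140·30.2 + 1140·51.6 + 480·8.6)/3480 = 44.88621
V̂(ȳ_st) = Σ W_h² s_h²/n_h, with W_h = N_h/N and N = 3480:
  stratum Region I: (720/3480)²·35.7²/86 = 0.634373
  stratum Region II: (1140/3480)²·6.8²/259 = 0.0191588
  stratum Region III: (1140/3480)²·14.2²/208 = 0.104031
  stratum Region IV: (480/3480)²·2.8²/59 = 0.00252806
V̂(ȳ_st) = 0.760091
SE(ȳ_st) = √0.760091 = 0.871832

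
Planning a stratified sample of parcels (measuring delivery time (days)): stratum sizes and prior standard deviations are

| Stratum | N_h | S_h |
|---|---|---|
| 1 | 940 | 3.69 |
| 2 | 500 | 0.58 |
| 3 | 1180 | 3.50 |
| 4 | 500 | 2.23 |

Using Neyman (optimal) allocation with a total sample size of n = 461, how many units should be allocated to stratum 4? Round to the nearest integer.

Neyman allocation: n_h = n · N_h S_h / Σ N_i S_i, with n = 461.
  stratum 1: N_h·S_h = 940·3.69 = 3468.60
  stratum 2: N_h·S_h = 500·0.58 = 290.00
  stratum 3: N_h·S_h = 1180·3.50 = 4130.00
  stratum 4: N_h·S_h = 500·2.23 = 1115.00
Σ N_h S_h = 9003.60
n for stratum 4 = 461·1115.00/9003.60 = 57.090 → 57

57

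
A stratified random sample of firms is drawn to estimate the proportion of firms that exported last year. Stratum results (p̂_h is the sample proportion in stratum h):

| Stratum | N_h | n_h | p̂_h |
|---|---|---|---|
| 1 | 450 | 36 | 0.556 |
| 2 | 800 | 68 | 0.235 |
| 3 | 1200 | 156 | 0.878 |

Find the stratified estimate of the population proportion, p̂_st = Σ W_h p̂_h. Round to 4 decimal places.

N = 2450; stratum weights W_h = N_h/N.
p̂_st = Σ W_h p̂_h = (450·0.556 + 800·0.235 + 1200·0.878)/2450 = 0.60890

p̂_st ≈ 0.6089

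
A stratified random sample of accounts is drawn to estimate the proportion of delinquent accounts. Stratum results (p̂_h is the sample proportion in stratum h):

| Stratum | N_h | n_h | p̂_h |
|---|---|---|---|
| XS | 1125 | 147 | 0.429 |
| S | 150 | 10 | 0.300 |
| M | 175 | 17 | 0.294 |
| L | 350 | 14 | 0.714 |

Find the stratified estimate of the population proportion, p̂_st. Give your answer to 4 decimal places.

p̂_st ≈ 0.4605

N = 1800; stratum weights W_h = N_h/N.
p̂_st = Σ W_h p̂_h = (1125·0.429 + 150·0.300 + 175·0.294 + 350·0.714)/1800 = 0.46054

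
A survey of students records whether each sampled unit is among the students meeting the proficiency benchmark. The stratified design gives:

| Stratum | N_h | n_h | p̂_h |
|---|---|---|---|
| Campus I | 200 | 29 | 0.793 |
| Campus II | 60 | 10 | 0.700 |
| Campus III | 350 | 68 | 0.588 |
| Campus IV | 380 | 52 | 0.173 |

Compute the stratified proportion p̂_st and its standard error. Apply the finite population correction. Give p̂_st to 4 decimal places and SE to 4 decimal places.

p̂_st ≈ 0.4769, SE ≈ 0.0316

N = 990; stratum weights W_h = N_h/N.
p̂_st = Σ W_h p̂_h = (200·0.793 + 60·0.700 + 350·0.588 + 380·0.173)/990 = 0.47691
V̂(p̂_st) = Σ W_h² (1 − n_h/N_h) p̂_h(1−p̂_h)/(n_h−1):
  stratum Campus I: (200/990)²·(1 − 29/200)·0.793·0.207/28 = 0.00020457
  stratum Campus II: (60/990)²·(1 − 10/60)·0.700·0.300/9 = 7.14213e-05
  stratum Campus III: (350/990)²·(1 − 68/350)·0.588·0.412/67 = 0.000364122
  stratum Campus IV: (380/990)²·(1 − 52/380)·0.173·0.827/51 = 0.000356754
V̂(p̂_st) = 0.000996866; SE = √V̂ = 0.0315732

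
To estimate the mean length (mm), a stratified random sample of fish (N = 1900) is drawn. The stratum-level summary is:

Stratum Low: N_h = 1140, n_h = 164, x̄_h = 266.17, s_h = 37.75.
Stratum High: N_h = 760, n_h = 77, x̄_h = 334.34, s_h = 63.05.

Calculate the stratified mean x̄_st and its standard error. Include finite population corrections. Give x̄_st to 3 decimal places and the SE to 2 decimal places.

x̄_st ≈ 293.438, SE ≈ 3.18

x̄_st = Σ W_h x̄_h = (1140·266.17 + 760·334.34)/1900 = 293.43800
V̂(x̄_st) = Σ W_h² (1 − n_h/N_h) s_h²/n_h, with W_h = N_h/N and N = 1900:
  stratum Low: (1140/1900)²·(1 − 164/1140)·37.75²/164 = 2.67817
  stratum High: (760/1900)²·(1 − 77/760)·63.05²/77 = 7.42346
V̂(x̄_st) = 10.1016
SE(x̄_st) = √10.1016 = 3.17831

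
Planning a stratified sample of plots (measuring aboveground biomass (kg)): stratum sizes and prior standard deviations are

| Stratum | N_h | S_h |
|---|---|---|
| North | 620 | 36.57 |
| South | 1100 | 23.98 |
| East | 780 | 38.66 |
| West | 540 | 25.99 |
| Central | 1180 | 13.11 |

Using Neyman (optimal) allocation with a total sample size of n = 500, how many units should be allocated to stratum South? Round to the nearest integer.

121

Neyman allocation: n_h = n · N_h S_h / Σ N_i S_i, with n = 500.
  stratum North: N_h·S_h = 620·36.57 = 22673.40
  stratum South: N_h·S_h = 1100·23.98 = 26378.00
  stratum East: N_h·S_h = 780·38.66 = 30154.80
  stratum West: N_h·S_h = 540·25.99 = 14034.60
  stratum Central: N_h·S_h = 1180·13.11 = 15469.80
Σ N_h S_h = 108710.60
n for stratum South = 500·26378.00/108710.60 = 121.322 → 121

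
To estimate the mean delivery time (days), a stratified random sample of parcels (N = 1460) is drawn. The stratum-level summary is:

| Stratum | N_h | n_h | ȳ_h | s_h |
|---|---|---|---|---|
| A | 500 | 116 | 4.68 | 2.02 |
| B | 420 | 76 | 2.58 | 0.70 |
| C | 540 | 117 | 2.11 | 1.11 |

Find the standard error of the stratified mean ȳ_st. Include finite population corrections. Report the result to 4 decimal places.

V̂(ȳ_st) = Σ W_h² (1 − n_h/N_h) s_h²/n_h, with W_h = N_h/N and N = 1460:
  stratum A: (500/1460)²·(1 − 116/500)·2.02²/116 = 0.0031684
  stratum B: (420/1460)²·(1 − 76/420)·0.70²/76 = 0.000437003
  stratum C: (540/1460)²·(1 − 117/540)·1.11²/117 = 0.00112847
V̂(ȳ_st) = 0.00473387
SE(ȳ_st) = √0.00473387 = 0.0688031

SE(ȳ_st) ≈ 0.0688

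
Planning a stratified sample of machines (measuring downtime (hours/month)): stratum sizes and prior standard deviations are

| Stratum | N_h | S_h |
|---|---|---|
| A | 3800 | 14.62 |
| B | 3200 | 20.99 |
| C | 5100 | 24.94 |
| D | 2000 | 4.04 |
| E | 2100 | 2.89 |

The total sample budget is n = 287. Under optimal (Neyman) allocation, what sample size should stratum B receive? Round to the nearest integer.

Neyman allocation: n_h = n · N_h S_h / Σ N_i S_i, with n = 287.
  stratum A: N_h·S_h = 3800·14.62 = 55556.00
  stratum B: N_h·S_h = 3200·20.99 = 67168.00
  stratum C: N_h·S_h = 5100·24.94 = 127194.00
  stratum D: N_h·S_h = 2000·4.04 = 8080.00
  stratum E: N_h·S_h = 2100·2.89 = 6069.00
Σ N_h S_h = 264067.00
n for stratum B = 287·67168.00/264067.00 = 73.001 → 73

73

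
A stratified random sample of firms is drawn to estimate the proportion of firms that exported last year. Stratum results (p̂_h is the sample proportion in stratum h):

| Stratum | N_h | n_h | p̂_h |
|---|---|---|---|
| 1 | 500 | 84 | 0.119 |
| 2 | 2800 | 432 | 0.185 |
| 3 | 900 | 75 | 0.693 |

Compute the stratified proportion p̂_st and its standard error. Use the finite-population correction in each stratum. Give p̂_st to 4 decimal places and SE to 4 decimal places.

p̂_st ≈ 0.2860, SE ≈ 0.0164

N = 4200; stratum weights W_h = N_h/N.
p̂_st = Σ W_h p̂_h = (500·0.119 + 2800·0.185 + 900·0.693)/4200 = 0.28600
V̂(p̂_st) = Σ W_h² (1 − n_h/N_h) p̂_h(1−p̂_h)/(n_h−1):
  stratum 1: (500/4200)²·(1 − 84/500)·0.119·0.881/83 = 1.48939e-05
  stratum 2: (2800/4200)²·(1 − 432/2800)·0.185·0.815/431 = 0.00013149
  stratum 3: (900/4200)²·(1 − 75/900)·0.693·0.307/74 = 0.000121015
V̂(p̂_st) = 0.000267399; SE = √V̂ = 0.0163523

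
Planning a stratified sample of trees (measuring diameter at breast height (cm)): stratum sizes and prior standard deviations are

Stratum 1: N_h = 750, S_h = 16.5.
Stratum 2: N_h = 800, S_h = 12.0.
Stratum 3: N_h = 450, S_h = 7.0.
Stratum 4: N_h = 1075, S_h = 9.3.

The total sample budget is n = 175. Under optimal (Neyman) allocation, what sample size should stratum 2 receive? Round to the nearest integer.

Neyman allocation: n_h = n · N_h S_h / Σ N_i S_i, with n = 175.
  stratum 1: N_h·S_h = 750·16.5 = 12375.00
  stratum 2: N_h·S_h = 800·12.0 = 9600.00
  stratum 3: N_h·S_h = 450·7.0 = 3150.00
  stratum 4: N_h·S_h = 1075·9.3 = 9997.50
Σ N_h S_h = 35122.50
n for stratum 2 = 175·9600.00/35122.50 = 47.833 → 48

48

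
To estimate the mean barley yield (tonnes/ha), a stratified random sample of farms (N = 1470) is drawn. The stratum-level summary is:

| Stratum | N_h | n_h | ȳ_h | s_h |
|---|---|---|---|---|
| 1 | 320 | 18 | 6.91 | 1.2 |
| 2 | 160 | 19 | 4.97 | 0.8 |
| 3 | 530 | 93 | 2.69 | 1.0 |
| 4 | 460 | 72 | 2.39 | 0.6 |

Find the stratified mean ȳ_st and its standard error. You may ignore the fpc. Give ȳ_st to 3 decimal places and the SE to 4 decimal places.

ȳ_st = Σ W_h ȳ_h = (320·6.91 + 160·4.97 + 530·2.69 + 460·2.39)/1470 = 3.76293
V̂(ȳ_st) = Σ W_h² s_h²/n_h, with W_h = N_h/N and N = 1470:
  stratum 1: (320/1470)²·1.2²/18 = 0.00379101
  stratum 2: (160/1470)²·0.8²/19 = 0.000399054
  stratum 3: (530/1470)²·1.0²/93 = 0.00139776
  stratum 4: (460/1470)²·0.6²/72 = 0.000489611
V̂(ȳ_st) = 0.00607744
SE(ȳ_st) = √0.00607744 = 0.077958

ȳ_st ≈ 3.763, SE ≈ 0.0780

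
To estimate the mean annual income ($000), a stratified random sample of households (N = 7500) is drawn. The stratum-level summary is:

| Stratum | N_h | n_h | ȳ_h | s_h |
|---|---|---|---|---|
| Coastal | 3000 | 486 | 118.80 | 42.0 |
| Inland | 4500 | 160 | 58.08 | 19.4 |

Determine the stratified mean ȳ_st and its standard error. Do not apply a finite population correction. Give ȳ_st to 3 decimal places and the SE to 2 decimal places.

ȳ_st ≈ 82.368, SE ≈ 1.19

ȳ_st = Σ W_h ȳ_h = (3000·118.80 + 4500·58.08)/7500 = 82.36800
V̂(ȳ_st) = Σ W_h² s_h²/n_h, with W_h = N_h/N and N = 7500:
  stratum Coastal: (3000/7500)²·42.0²/486 = 0.580741
  stratum Inland: (4500/7500)²·19.4²/160 = 0.84681
V̂(ȳ_st) = 1.42755
SE(ȳ_st) = √1.42755 = 1.1948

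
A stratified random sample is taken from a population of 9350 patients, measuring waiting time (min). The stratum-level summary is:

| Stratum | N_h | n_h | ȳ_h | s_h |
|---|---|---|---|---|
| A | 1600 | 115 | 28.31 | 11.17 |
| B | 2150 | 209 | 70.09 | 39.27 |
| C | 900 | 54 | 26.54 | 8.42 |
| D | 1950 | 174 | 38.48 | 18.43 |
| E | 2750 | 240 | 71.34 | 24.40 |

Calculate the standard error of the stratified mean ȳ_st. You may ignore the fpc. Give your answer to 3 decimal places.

SE(ȳ_st) ≈ 0.856

V̂(ȳ_st) = Σ W_h² s_h²/n_h, with W_h = N_h/N and N = 9350:
  stratum A: (1600/9350)²·11.17²/115 = 0.0317706
  stratum B: (2150/9350)²·39.27²/209 = 0.390148
  stratum C: (900/9350)²·8.42²/54 = 0.0121644
  stratum D: (1950/9350)²·18.43²/174 = 0.0849078
  stratum E: (2750/9350)²·24.40²/240 = 0.214591
V̂(ȳ_st) = 0.733581
SE(ȳ_st) = √0.733581 = 0.856494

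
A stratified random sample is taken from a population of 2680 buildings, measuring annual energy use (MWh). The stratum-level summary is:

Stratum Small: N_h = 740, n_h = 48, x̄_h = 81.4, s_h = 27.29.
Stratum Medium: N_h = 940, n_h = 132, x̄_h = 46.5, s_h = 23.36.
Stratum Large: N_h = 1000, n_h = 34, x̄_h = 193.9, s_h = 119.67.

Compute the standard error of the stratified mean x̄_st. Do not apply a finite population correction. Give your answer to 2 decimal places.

V̂(x̄_st) = Σ W_h² s_h²/n_h, with W_h = N_h/N and N = 2680:
  stratum Small: (740/2680)²·27.29²/48 = 1.18293
  stratum Medium: (940/2680)²·23.36²/132 = 0.508578
  stratum Large: (1000/2680)²·119.67²/34 = 58.6438
V̂(x̄_st) = 60.3353
SE(x̄_st) = √60.3353 = 7.76758

SE(x̄_st) ≈ 7.77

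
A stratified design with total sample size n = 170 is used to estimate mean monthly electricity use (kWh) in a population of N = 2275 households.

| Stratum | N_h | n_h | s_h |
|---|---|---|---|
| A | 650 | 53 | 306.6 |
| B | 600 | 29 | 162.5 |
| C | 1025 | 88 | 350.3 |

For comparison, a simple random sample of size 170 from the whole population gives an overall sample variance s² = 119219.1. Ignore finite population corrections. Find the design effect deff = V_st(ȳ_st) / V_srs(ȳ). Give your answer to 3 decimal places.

V̂(ȳ_st) = Σ W_h² s_h²/n_h, with W_h = N_h/N and N = 2275:
  stratum A: (650/2275)²·306.6²/53 = 144.788
  stratum B: (600/2275)²·162.5²/29 = 63.3357
  stratum C: (1025/2275)²·350.3²/88 = 283.063
V_st = 491.186
V_srs = s²/n = 119219.1/170 = 701.289
deff = V_st / V_srs = 491.186/701.289 = 0.7004

deff ≈ 0.700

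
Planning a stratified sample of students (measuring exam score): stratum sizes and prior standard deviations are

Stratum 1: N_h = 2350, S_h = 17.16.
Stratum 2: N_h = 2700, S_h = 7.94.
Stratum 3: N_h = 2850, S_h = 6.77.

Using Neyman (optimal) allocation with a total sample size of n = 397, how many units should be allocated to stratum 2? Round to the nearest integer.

Neyman allocation: n_h = n · N_h S_h / Σ N_i S_i, with n = 397.
  stratum 1: N_h·S_h = 2350·17.16 = 40326.00
  stratum 2: N_h·S_h = 2700·7.94 = 21438.00
  stratum 3: N_h·S_h = 2850·6.77 = 19294.50
Σ N_h S_h = 81058.50
n for stratum 2 = 397·21438.00/81058.50 = 104.997 → 105

105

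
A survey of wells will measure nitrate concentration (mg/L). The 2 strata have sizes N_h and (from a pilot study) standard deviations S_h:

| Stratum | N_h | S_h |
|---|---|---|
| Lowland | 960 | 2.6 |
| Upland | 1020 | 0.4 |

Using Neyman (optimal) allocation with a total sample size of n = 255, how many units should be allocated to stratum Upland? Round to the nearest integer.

Neyman allocation: n_h = n · N_h S_h / Σ N_i S_i, with n = 255.
  stratum Lowland: N_h·S_h = 960·2.6 = 2496.00
  stratum Upland: N_h·S_h = 1020·0.4 = 408.00
Σ N_h S_h = 2904.00
n for stratum Upland = 255·408.00/2904.00 = 35.826 → 36

36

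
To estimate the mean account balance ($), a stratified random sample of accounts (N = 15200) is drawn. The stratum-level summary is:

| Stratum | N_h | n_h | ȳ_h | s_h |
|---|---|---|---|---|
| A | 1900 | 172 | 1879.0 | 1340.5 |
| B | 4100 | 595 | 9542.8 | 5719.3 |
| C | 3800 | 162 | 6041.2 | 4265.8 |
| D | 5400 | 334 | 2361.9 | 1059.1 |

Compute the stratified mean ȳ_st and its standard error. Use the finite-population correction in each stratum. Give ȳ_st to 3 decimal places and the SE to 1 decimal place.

ȳ_st = Σ W_h ȳ_h = (1900·1879.0 + 4100·9542.8 + 3800·6041.2 + 5400·2361.9)/15200 = 5158.31579
V̂(ȳ_st) = Σ W_h² (1 − n_h/N_h) s_h²/n_h, with W_h = N_h/N and N = 15200:
  stratum A: (1900/15200)²·(1 − 172/1900)·1340.5²/172 = 148.462
  stratum B: (4100/15200)²·(1 − 595/4100)·5719.3²/595 = 3419.43
  stratum C: (3800/15200)²·(1 − 162/3800)·4265.8²/162 = 6721.17
  stratum D: (5400/15200)²·(1 − 334/5400)·1059.1²/334 = 397.648
V̂(ȳ_st) = 10686.7
SE(ȳ_st) = √10686.7 = 103.377

ȳ_st ≈ 5158.316, SE ≈ 103.4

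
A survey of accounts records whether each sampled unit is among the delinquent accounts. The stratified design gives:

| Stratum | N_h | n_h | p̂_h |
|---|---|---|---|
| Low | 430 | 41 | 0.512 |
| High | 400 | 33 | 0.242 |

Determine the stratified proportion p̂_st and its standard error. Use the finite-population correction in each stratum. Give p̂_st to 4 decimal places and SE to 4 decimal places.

p̂_st ≈ 0.3819, SE ≈ 0.0523

N = 830; stratum weights W_h = N_h/N.
p̂_st = Σ W_h p̂_h = (430·0.512 + 400·0.242)/830 = 0.38188
V̂(p̂_st) = Σ W_h² (1 − n_h/N_h) p̂_h(1−p̂_h)/(n_h−1):
  stratum Low: (430/830)²·(1 − 41/430)·0.512·0.488/40 = 0.00151667
  stratum High: (400/830)²·(1 − 33/400)·0.242·0.758/32 = 0.00122153
V̂(p̂_st) = 0.0027382; SE = √V̂ = 0.0523278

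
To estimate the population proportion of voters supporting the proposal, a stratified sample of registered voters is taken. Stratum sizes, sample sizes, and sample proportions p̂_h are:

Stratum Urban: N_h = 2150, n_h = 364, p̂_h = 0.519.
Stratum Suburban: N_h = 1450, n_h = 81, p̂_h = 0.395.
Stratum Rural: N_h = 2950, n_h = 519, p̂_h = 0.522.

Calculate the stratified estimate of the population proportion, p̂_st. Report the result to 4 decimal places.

N = 6550; stratum weights W_h = N_h/N.
p̂_st = Σ W_h p̂_h = (2150·0.519 + 1450·0.395 + 2950·0.522)/6550 = 0.49290

p̂_st ≈ 0.4929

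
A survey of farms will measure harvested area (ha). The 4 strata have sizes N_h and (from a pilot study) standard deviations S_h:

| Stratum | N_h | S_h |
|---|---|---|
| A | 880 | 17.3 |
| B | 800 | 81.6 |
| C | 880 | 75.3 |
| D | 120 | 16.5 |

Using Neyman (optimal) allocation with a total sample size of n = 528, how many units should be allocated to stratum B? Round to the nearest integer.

Neyman allocation: n_h = n · N_h S_h / Σ N_i S_i, with n = 528.
  stratum A: N_h·S_h = 880·17.3 = 15224.00
  stratum B: N_h·S_h = 800·81.6 = 65280.00
  stratum C: N_h·S_h = 880·75.3 = 66264.00
  stratum D: N_h·S_h = 120·16.5 = 1980.00
Σ N_h S_h = 148748.00
n for stratum B = 528·65280.00/148748.00 = 231.720 → 232

232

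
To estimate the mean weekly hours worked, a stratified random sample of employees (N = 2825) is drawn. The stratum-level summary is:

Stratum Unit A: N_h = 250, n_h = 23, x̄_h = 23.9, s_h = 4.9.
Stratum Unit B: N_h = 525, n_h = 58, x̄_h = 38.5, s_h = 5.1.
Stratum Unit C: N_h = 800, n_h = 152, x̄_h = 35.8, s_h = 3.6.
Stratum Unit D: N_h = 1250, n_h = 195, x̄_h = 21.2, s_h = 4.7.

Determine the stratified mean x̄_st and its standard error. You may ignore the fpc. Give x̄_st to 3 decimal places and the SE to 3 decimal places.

x̄_st ≈ 28.788, SE ≈ 0.230

x̄_st = Σ W_h x̄_h = (250·23.9 + 525·38.5 + 800·35.8 + 1250·21.2)/2825 = 28.78850
V̂(x̄_st) = Σ W_h² s_h²/n_h, with W_h = N_h/N and N = 2825:
  stratum Unit A: (250/2825)²·4.9²/23 = 0.00817537
  stratum Unit B: (525/2825)²·5.1²/58 = 0.015488
  stratum Unit C: (800/2825)²·3.6²/152 = 0.00683761
  stratum Unit D: (1250/2825)²·4.7²/195 = 0.0221791
V̂(x̄_st) = 0.0526801
SE(x̄_st) = √0.0526801 = 0.229521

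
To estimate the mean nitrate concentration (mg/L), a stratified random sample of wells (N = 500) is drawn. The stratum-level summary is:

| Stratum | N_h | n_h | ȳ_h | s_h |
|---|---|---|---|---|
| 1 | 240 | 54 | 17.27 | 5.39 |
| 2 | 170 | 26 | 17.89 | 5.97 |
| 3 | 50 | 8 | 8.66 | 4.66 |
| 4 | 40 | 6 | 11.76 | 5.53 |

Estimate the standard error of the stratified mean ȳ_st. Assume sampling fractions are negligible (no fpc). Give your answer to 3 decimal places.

SE(ȳ_st) ≈ 0.585

V̂(ȳ_st) = Σ W_h² s_h²/n_h, with W_h = N_h/N and N = 500:
  stratum 1: (240/500)²·5.39²/54 = 0.123956
  stratum 2: (170/500)²·5.97²/26 = 0.158465
  stratum 3: (50/500)²·4.66²/8 = 0.0271445
  stratum 4: (40/500)²·5.53²/6 = 0.0326196
V̂(ȳ_st) = 0.342185
SE(ȳ_st) = √0.342185 = 0.584966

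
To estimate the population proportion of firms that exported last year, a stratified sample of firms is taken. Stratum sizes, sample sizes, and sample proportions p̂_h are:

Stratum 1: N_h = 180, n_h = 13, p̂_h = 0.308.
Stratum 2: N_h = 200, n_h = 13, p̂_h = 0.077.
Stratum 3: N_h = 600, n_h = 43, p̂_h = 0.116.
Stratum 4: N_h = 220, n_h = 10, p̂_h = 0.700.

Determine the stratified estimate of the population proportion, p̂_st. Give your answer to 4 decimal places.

p̂_st ≈ 0.2454

N = 1200; stratum weights W_h = N_h/N.
p̂_st = Σ W_h p̂_h = (180·0.308 + 200·0.077 + 600·0.116 + 220·0.700)/1200 = 0.24537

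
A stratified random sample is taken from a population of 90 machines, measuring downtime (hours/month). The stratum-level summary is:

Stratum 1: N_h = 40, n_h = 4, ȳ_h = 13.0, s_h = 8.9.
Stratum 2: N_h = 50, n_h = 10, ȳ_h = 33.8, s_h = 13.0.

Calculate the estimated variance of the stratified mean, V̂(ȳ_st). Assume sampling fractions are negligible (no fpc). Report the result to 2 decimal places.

V̂(ȳ_st) ≈ 9.13

V̂(ȳ_st) = Σ W_h² s_h²/n_h, with W_h = N_h/N and N = 90:
  stratum 1: (40/90)²·8.9²/4 = 3.9116
  stratum 2: (50/90)²·13.0²/10 = 5.21605
V̂(ȳ_st) = 9.12765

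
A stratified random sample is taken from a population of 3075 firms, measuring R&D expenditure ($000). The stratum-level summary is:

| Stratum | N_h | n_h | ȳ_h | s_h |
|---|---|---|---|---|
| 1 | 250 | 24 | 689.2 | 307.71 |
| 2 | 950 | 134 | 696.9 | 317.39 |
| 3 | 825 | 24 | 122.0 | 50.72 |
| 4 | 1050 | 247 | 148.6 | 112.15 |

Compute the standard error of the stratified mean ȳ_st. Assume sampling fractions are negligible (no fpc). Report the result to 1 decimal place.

SE(ȳ_st) ≈ 10.6

V̂(ȳ_st) = Σ W_h² s_h²/n_h, with W_h = N_h/N and N = 3075:
  stratum 1: (250/3075)²·307.71²/24 = 26.0772
  stratum 2: (950/3075)²·317.39²/134 = 71.7528
  stratum 3: (825/3075)²·50.72²/24 = 7.71551
  stratum 4: (1050/3075)²·112.15²/247 = 5.93731
V̂(ȳ_st) = 111.483
SE(ȳ_st) = √111.483 = 10.5585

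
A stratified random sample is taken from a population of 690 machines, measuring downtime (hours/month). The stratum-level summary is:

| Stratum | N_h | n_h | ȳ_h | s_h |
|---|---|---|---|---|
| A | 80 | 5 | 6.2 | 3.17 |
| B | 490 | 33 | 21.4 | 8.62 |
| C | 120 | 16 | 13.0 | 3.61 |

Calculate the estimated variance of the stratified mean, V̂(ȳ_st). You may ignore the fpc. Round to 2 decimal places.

V̂(ȳ_st) ≈ 1.19

V̂(ȳ_st) = Σ W_h² s_h²/n_h, with W_h = N_h/N and N = 690:
  stratum A: (80/690)²·3.17²/5 = 0.0270166
  stratum B: (490/690)²·8.62²/33 = 1.13552
  stratum C: (120/690)²·3.61²/16 = 0.0246353
V̂(ȳ_st) = 1.18717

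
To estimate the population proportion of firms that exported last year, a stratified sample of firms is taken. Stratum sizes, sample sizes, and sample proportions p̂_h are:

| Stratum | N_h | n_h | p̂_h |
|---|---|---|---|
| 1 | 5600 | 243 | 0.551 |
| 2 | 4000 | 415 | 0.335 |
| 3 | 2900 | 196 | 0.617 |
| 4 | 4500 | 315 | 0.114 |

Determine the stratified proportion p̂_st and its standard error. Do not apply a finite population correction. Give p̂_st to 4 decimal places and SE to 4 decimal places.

p̂_st ≈ 0.3958, SE ≈ 0.0141

N = 17000; stratum weights W_h = N_h/N.
p̂_st = Σ W_h p̂_h = (5600·0.551 + 4000·0.335 + 2900·0.617 + 4500·0.114)/17000 = 0.39576
V̂(p̂_st) = Σ W_h² p̂_h(1−p̂_h)/(n_h−1):
  stratum 1: (5600/17000)²·0.551·0.449/242 = 0.000110933
  stratum 2: (4000/17000)²·0.335·0.665/414 = 2.97912e-05
  stratum 3: (2900/17000)²·0.617·0.383/195 = 3.52653e-05
  stratum 4: (4500/17000)²·0.114·0.886/314 = 2.25391e-05
V̂(p̂_st) = 0.000198529; SE = √V̂ = 0.01409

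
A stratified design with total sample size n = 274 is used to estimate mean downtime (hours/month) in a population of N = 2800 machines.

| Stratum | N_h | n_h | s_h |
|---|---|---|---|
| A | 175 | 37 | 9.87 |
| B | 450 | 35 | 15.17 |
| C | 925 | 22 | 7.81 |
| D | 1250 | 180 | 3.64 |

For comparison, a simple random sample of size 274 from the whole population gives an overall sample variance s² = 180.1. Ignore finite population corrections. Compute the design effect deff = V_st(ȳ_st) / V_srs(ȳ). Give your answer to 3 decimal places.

V̂(ȳ_st) = Σ W_h² s_h²/n_h, with W_h = N_h/N and N = 2800:
  stratum A: (175/2800)²·9.87²/37 = 0.0102847
  stratum B: (450/2800)²·15.17²/35 = 0.169829
  stratum C: (925/2800)²·7.81²/22 = 0.302585
  stratum D: (1250/2800)²·3.64²/180 = 0.0146701
V_st = 0.497369
V_srs = s²/n = 180.1/274 = 0.657299
deff = V_st / V_srs = 0.497369/0.657299 = 0.7567

deff ≈ 0.757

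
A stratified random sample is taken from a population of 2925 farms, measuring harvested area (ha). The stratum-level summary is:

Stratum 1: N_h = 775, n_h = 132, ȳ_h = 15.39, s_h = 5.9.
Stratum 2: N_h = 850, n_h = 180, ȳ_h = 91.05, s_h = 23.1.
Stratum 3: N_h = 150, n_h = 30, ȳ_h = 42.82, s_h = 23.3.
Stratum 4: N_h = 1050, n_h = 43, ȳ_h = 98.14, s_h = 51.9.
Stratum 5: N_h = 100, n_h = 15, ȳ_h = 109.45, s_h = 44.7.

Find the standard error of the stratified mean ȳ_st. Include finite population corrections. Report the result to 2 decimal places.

V̂(ȳ_st) = Σ W_h² (1 − n_h/N_h) s_h²/n_h, with W_h = N_h/N and N = 2925:
  stratum 1: (775/2925)²·(1 − 132/775)·5.9²/132 = 0.01536
  stratum 2: (850/2925)²·(1 − 180/850)·23.1²/180 = 0.19733
  stratum 3: (150/2925)²·(1 − 30/150)·23.3²/30 = 0.0380725
  stratum 4: (1050/2925)²·(1 − 43/1050)·51.9²/43 = 7.74165
  stratum 5: (100/2925)²·(1 − 15/100)·44.7²/15 = 0.13234
V̂(ȳ_st) = 8.12475
SE(ȳ_st) = √8.12475 = 2.85039

SE(ȳ_st) ≈ 2.85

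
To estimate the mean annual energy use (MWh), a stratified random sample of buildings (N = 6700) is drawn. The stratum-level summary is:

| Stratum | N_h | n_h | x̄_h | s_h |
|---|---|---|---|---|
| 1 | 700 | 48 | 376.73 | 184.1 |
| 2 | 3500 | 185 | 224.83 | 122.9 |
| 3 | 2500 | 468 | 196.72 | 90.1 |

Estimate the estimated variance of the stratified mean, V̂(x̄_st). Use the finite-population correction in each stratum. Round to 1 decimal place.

V̂(x̄_st) ≈ 30.2

V̂(x̄_st) = Σ W_h² (1 − n_h/N_h) s_h²/n_h, with W_h = N_h/N and N = 6700:
  stratum 1: (700/6700)²·(1 − 48/700)·184.1²/48 = 7.17897
  stratum 2: (3500/6700)²·(1 − 185/3500)·122.9²/185 = 21.1025
  stratum 3: (2500/6700)²·(1 − 468/2500)·90.1²/468 = 1.96299
V̂(x̄_st) = 30.2445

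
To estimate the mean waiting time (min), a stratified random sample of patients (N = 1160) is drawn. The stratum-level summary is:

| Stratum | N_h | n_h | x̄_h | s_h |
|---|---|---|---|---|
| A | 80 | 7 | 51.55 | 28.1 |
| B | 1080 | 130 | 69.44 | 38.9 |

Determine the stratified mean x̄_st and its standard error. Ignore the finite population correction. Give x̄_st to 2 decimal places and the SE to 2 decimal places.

x̄_st = Σ W_h x̄_h = (80·51.55 + 1080·69.44)/1160 = 68.20621
V̂(x̄_st) = Σ W_h² s_h²/n_h, with W_h = N_h/N and N = 1160:
  stratum A: (80/1160)²·28.1²/7 = 0.536511
  stratum B: (1080/1160)²·38.9²/130 = 10.0899
V̂(x̄_st) = 10.6264
SE(x̄_st) = √10.6264 = 3.25982

x̄_st ≈ 68.21, SE ≈ 3.26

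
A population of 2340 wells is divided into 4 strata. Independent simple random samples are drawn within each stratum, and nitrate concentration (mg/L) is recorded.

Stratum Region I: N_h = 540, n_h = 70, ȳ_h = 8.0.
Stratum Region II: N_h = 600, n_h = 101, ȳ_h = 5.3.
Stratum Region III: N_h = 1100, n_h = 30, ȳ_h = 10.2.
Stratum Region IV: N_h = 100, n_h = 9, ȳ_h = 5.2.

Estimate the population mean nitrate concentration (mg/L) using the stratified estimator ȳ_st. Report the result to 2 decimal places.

N = Σ N_h = 2340. Stratum weights W_h = N_h/N.
ȳ_st = (540·8.0 + 600·5.3 + 1100·10.2 + 100·5.2) / 2340 = 8.2222

ȳ_st ≈ 8.22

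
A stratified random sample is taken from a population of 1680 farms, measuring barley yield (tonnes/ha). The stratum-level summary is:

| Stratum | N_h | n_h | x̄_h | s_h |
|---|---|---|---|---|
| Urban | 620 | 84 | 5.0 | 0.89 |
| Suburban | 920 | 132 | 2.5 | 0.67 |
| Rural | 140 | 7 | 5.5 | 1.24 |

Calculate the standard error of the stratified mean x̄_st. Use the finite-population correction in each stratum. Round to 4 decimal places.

V̂(x̄_st) = Σ W_h² (1 − n_h/N_h) s_h²/n_h, with W_h = N_h/N and N = 1680:
  stratum Urban: (620/1680)²·(1 − 84/620)·0.89²/84 = 0.0011103
  stratum Suburban: (920/1680)²·(1 − 132/920)·0.67²/132 = 0.000873517
  stratum Rural: (140/1680)²·(1 − 7/140)·1.24²/7 = 0.00144913
V̂(x̄_st) = 0.00343294
SE(x̄_st) = √0.00343294 = 0.0585913

SE(x̄_st) ≈ 0.0586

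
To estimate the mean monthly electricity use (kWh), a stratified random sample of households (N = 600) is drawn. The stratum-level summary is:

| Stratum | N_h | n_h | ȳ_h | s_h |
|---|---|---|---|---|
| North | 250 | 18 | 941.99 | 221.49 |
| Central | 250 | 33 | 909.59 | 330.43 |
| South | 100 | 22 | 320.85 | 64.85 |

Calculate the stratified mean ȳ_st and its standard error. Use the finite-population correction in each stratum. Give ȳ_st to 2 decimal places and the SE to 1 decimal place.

ȳ_st = Σ W_h ȳ_h = (250·941.99 + 250·909.59 + 100·320.85)/600 = 824.96667
V̂(ȳ_st) = Σ W_h² (1 − n_h/N_h) s_h²/n_h, with W_h = N_h/N and N = 600:
  stratum North: (250/600)²·(1 − 18/250)·221.49²/18 = 439.098
  stratum Central: (250/600)²·(1 − 33/250)·330.43²/33 = 498.588
  stratum South: (100/600)²·(1 − 22/100)·64.85²/22 = 4.1418
V̂(ȳ_st) = 941.828
SE(ȳ_st) = √941.828 = 30.6892

ȳ_st ≈ 824.97, SE ≈ 30.7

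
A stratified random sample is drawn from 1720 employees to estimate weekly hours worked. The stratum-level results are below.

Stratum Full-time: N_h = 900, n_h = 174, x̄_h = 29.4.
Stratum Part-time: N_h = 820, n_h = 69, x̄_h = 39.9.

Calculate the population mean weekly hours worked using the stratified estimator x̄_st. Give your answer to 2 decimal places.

x̄_st ≈ 34.41

N = Σ N_h = 1720. Stratum weights W_h = N_h/N.
x̄_st = (900·29.4 + 820·39.9) / 1720 = 34.4058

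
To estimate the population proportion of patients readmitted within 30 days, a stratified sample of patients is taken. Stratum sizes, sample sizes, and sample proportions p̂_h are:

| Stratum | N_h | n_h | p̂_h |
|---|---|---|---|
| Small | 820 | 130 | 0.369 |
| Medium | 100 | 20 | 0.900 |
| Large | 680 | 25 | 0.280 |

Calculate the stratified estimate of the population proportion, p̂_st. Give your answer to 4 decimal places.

p̂_st ≈ 0.3644

N = 1600; stratum weights W_h = N_h/N.
p̂_st = Σ W_h p̂_h = (820·0.369 + 100·0.900 + 680·0.280)/1600 = 0.36436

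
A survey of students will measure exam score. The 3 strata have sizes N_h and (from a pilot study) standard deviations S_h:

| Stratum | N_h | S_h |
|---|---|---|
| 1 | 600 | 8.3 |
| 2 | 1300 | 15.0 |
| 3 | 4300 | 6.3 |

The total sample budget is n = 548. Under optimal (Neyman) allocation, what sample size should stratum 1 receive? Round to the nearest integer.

53

Neyman allocation: n_h = n · N_h S_h / Σ N_i S_i, with n = 548.
  stratum 1: N_h·S_h = 600·8.3 = 4980.00
  stratum 2: N_h·S_h = 1300·15.0 = 19500.00
  stratum 3: N_h·S_h = 4300·6.3 = 27090.00
Σ N_h S_h = 51570.00
n for stratum 1 = 548·4980.00/51570.00 = 52.919 → 53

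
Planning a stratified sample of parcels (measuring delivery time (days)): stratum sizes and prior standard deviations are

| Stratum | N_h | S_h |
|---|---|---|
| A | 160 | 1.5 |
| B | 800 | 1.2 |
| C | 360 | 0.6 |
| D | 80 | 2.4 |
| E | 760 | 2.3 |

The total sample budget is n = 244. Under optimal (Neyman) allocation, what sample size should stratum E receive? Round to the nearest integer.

Neyman allocation: n_h = n · N_h S_h / Σ N_i S_i, with n = 244.
  stratum A: N_h·S_h = 160·1.5 = 240.00
  stratum B: N_h·S_h = 800·1.2 = 960.00
  stratum C: N_h·S_h = 360·0.6 = 216.00
  stratum D: N_h·S_h = 80·2.4 = 192.00
  stratum E: N_h·S_h = 760·2.3 = 1748.00
Σ N_h S_h = 3356.00
n for stratum E = 244·1748.00/3356.00 = 127.089 → 127

127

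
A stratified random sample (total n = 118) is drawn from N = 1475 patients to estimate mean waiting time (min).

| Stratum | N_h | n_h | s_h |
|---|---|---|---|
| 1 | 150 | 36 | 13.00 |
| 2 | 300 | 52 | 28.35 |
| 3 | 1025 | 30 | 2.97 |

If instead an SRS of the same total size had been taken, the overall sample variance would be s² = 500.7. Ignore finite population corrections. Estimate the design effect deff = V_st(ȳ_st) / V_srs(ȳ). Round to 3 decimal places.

V̂(ȳ_st) = Σ W_h² s_h²/n_h, with W_h = N_h/N and N = 1475:
  stratum 1: (150/1475)²·13.00²/36 = 0.0485493
  stratum 2: (300/1475)²·28.35²/52 = 0.639383
  stratum 3: (1025/1475)²·2.97²/30 = 0.141989
V_st = 0.829922
V_srs = s²/n = 500.7/118 = 4.24322
deff = V_st / V_srs = 0.829922/4.24322 = 0.1956

deff ≈ 0.196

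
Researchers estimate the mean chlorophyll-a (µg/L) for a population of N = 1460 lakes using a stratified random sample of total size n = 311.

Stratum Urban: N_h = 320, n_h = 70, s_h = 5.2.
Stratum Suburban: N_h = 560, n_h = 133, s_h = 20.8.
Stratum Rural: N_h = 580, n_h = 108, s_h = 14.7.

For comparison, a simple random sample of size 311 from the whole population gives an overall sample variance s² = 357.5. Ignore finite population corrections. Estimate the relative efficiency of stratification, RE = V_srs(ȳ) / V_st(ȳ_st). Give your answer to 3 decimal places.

V̂(ȳ_st) = Σ W_h² s_h²/n_h, with W_h = N_h/N and N = 1460:
  stratum Urban: (320/1460)²·5.2²/70 = 0.0185568
  stratum Suburban: (560/1460)²·20.8²/133 = 0.47857
  stratum Rural: (580/1460)²·14.7²/108 = 0.315763
V_st = 0.81289
V_srs = s²/n = 357.5/311 = 1.14952
Relative efficiency = V_srs / V_st = 1.14952/0.81289 = 1.4141

RE ≈ 1.414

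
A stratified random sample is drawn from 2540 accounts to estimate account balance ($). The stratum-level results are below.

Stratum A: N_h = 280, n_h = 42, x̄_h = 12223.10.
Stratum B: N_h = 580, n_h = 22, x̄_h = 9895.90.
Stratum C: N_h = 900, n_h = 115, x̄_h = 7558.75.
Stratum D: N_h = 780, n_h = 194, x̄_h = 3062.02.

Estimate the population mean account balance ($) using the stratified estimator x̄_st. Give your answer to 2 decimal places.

x̄_st ≈ 7225.72

N = Σ N_h = 2540. Stratum weights W_h = N_h/N.
x̄_st = (280·12223.10 + 580·9895.90 + 900·7558.75 + 780·3062.02) / 2540 = 7225.7246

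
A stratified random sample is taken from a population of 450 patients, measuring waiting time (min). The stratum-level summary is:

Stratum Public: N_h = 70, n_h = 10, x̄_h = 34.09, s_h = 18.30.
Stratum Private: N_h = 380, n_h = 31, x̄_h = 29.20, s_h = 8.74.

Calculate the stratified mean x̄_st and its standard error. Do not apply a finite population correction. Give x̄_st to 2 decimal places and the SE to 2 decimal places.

x̄_st = Σ W_h x̄_h = (70·34.09 + 380·29.20)/450 = 29.96067
V̂(x̄_st) = Σ W_h² s_h²/n_h, with W_h = N_h/N and N = 450:
  stratum Public: (70/450)²·18.30²/10 = 0.810351
  stratum Private: (380/450)²·8.74²/31 = 1.75713
V̂(x̄_st) = 2.56748
SE(x̄_st) = √2.56748 = 1.60234

x̄_st ≈ 29.96, SE ≈ 1.60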